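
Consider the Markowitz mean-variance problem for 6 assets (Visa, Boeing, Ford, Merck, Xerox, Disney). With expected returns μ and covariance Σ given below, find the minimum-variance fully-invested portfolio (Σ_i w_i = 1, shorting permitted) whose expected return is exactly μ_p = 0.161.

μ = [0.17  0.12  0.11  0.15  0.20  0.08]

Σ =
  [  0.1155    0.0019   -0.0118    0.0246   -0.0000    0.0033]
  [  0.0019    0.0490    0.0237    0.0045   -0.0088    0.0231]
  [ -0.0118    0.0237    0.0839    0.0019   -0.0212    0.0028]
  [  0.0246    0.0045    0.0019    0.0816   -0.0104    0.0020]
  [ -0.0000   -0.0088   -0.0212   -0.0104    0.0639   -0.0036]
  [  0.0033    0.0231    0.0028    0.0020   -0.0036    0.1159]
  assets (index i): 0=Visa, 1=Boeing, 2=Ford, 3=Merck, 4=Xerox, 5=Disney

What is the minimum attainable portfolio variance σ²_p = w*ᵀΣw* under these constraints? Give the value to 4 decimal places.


u=Σ⁻¹μ = [1.2391  1.8890  2.0044  1.8635  4.3771  0.3338]
v=Σ⁻¹𝟙 = [7.2370  13.4525  14.9176  11.9911  24.7376  5.9419]
a=μᵀu=1.839486  b=𝟙ᵀu=11.707091  c=𝟙ᵀv=78.277894  D=ac−b²=6.935142
λ₁=(c·0.161−b)/D = (78.277894·0.161−11.707091)/6.935142 = 0.129147
λ₂=(a−b·0.161)/D = (1.839486−11.707091·0.161)/6.935142 = -0.006540
w* = 0.129147·u + -0.006540·v:
  w_0 = 0.129147·1.2391 + -0.006540·7.2370 = 0.1127  (Visa)
  w_1 = 0.129147·1.8890 + -0.006540·13.4525 = 0.1560  (Boeing)
  w_2 = 0.129147·2.0044 + -0.006540·14.9176 = 0.1613  (Ford)
  w_3 = 0.129147·1.8635 + -0.006540·11.9911 = 0.1622  (Merck)
  w_4 = 0.129147·4.3771 + -0.006540·24.7376 = 0.4035  (Xerox)
  w_5 = 0.129147·0.3338 + -0.006540·5.9419 = 0.0043  (Disney)
Σw_i=1.0000  μᵀw=0.1610
σ²=wᵀΣw=λ₁·μ_p+λ₂ = 0.129147·0.161 + -0.006540 = 0.014253 ≈ 0.0143

0.0143


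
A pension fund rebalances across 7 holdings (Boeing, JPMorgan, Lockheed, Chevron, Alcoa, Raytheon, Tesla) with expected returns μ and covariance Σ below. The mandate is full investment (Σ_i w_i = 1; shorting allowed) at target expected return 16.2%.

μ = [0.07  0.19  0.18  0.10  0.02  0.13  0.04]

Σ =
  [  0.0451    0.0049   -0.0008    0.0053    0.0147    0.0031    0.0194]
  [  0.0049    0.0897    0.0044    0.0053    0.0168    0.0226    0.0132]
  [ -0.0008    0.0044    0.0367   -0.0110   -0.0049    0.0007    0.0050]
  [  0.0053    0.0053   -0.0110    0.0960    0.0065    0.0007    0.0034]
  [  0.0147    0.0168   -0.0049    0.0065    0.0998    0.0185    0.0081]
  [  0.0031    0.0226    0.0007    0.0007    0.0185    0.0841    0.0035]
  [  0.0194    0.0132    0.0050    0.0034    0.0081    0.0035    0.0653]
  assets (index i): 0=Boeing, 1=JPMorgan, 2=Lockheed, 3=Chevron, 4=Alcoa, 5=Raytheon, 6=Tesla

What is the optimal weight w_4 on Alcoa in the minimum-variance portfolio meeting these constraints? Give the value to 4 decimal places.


-0.0324

p=Σ⁻¹μ = [1.6117  1.5616  5.2364  1.5023  -0.2895  1.1028  -0.6843]
q=Σ⁻¹𝟙 = [16.0042  4.0553  30.5931  12.1702  5.6823  8.3715  5.6098]
a=μᵀp=1.612493  b=𝟙ᵀp=10.040916  c=𝟙ᵀq=82.486440  D=ac−b²=32.188805
λ₁=(c·0.162−b)/D = (82.486440·0.162−10.040916)/32.188805 = 0.103200
λ₂=(a−b·0.162)/D = (1.612493−10.040916·0.162)/32.188805 = -0.000439
w* = 0.103200·p + -0.000439·q:
  w_0 = 0.103200·1.6117 + -0.000439·16.0042 = 0.1593  (Boeing)
  w_1 = 0.103200·1.5616 + -0.000439·4.0553 = 0.1594  (JPMorgan)
  w_2 = 0.103200·5.2364 + -0.000439·30.5931 = 0.5270  (Lockheed)
  w_3 = 0.103200·1.5023 + -0.000439·12.1702 = 0.1497  (Chevron)
  w_4 = 0.103200·-0.2895 + -0.000439·5.6823 = -0.0324  (Alcoa)
  w_5 = 0.103200·1.1028 + -0.000439·8.3715 = 0.1101  (Raytheon)
  w_6 = 0.103200·-0.6843 + -0.000439·5.6098 = -0.0731  (Tesla)
Σw_i=1.0000  μᵀw=0.1620
σ²=wᵀΣw=λ₁·μ_p+λ₂ = 0.103200·0.162 + -0.000439 = 0.016279 ≈ 0.0163


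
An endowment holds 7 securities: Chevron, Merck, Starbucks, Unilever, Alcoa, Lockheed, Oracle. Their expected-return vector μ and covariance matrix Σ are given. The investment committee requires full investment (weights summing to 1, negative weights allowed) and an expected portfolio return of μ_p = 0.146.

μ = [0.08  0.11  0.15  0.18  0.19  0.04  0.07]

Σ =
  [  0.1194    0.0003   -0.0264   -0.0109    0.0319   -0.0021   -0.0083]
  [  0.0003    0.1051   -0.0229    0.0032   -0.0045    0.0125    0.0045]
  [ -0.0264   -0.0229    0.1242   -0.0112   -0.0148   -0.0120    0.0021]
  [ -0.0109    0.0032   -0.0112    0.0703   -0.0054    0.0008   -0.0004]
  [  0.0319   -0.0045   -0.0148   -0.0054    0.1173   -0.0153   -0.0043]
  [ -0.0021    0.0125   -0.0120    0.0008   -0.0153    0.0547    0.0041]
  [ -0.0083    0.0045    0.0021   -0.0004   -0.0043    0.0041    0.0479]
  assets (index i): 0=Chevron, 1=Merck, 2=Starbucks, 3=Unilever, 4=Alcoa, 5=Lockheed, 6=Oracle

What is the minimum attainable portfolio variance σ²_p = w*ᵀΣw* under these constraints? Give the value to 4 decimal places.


0.0131

g=Σ⁻¹μ = [1.0478  1.3083  2.3137  3.1830  2.0610  1.3968  1.5106]
h=Σ⁻¹𝟙 = [12.5464  9.7222  17.4774  19.3177  12.2044  21.9516  20.7492]
a=μᵀg=1.700950  b=𝟙ᵀg=12.821309  c=𝟙ᵀh=113.969002  D=ac−b²=29.469578
λ₁=(c·0.146−b)/D = (113.969002·0.146−12.821309)/29.469578 = 0.129563
λ₂=(a−b·0.146)/D = (1.700950−12.821309·0.146)/29.469578 = -0.005801
w* = 0.129563·g + -0.005801·h:
  w_0 = 0.129563·1.0478 + -0.005801·12.5464 = 0.0630  (Chevron)
  w_1 = 0.129563·1.3083 + -0.005801·9.7222 = 0.1131  (Merck)
  w_2 = 0.129563·2.3137 + -0.005801·17.4774 = 0.1984  (Starbucks)
  w_3 = 0.129563·3.1830 + -0.005801·19.3177 = 0.3003  (Unilever)
  w_4 = 0.129563·2.0610 + -0.005801·12.2044 = 0.1962  (Alcoa)
  w_5 = 0.129563·1.3968 + -0.005801·21.9516 = 0.0536  (Lockheed)
  w_6 = 0.129563·1.5106 + -0.005801·20.7492 = 0.0754  (Oracle)
Σw_i=1.0000  μᵀw=0.1460
σ²=wᵀΣw=λ₁·μ_p+λ₂ = 0.129563·0.146 + -0.005801 = 0.013115 ≈ 0.0131


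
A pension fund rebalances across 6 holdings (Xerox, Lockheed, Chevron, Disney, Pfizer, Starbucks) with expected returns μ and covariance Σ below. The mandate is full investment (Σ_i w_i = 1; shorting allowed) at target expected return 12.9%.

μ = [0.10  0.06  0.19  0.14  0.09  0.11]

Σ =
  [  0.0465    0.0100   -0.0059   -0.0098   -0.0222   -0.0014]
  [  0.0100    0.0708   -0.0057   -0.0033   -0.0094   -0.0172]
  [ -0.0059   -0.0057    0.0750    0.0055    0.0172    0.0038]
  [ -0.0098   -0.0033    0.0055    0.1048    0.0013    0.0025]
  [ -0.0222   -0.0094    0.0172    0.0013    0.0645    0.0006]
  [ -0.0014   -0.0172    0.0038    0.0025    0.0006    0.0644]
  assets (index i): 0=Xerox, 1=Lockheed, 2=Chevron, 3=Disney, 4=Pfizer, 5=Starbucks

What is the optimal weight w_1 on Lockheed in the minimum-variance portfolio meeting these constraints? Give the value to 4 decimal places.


u=Σ⁻¹μ = [3.5597  1.3534  2.2063  1.5223  2.1807  1.9373]
v=Σ⁻¹𝟙 = [34.7990  19.0352  9.3448  12.0867  27.3328  20.0931]
a=μᵀu=1.478874  b=𝟙ᵀu=12.759852  c=𝟙ᵀv=122.691598  D=ac−b²=18.631614
λ₁=(c·0.129−b)/D = (122.691598·0.129−12.759852)/18.631614 = 0.164632
λ₂=(a−b·0.129)/D = (1.478874−12.759852·0.129)/18.631614 = -0.008971
w* = 0.164632·u + -0.008971·v:
  w_0 = 0.164632·3.5597 + -0.008971·34.7990 = 0.2739  (Xerox)
  w_1 = 0.164632·1.3534 + -0.008971·19.0352 = 0.0521  (Lockheed)
  w_2 = 0.164632·2.2063 + -0.008971·9.3448 = 0.2794  (Chevron)
  w_3 = 0.164632·1.5223 + -0.008971·12.0867 = 0.1422  (Disney)
  w_4 = 0.164632·2.1807 + -0.008971·27.3328 = 0.1138  (Pfizer)
  w_5 = 0.164632·1.9373 + -0.008971·20.0931 = 0.1387  (Starbucks)
Σw_i=1.0000  μᵀw=0.1290
σ²=wᵀΣw=λ₁·μ_p+λ₂ = 0.164632·0.129 + -0.008971 = 0.012266 ≈ 0.0123

0.0521


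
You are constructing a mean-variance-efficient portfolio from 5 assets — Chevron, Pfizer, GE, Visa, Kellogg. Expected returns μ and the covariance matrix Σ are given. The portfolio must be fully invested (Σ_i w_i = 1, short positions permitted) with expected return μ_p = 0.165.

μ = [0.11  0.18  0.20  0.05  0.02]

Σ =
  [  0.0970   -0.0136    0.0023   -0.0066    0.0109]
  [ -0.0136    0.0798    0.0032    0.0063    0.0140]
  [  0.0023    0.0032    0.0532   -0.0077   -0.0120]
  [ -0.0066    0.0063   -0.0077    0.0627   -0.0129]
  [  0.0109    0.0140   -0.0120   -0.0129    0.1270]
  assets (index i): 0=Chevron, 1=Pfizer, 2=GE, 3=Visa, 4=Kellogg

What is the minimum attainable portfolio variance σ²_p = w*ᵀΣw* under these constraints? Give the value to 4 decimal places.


0.0200

p=Σ⁻¹μ = [1.4046  2.1939  3.8114  1.2510  0.2823]
q=Σ⁻¹𝟙 = [11.4834  10.1358  23.0103  21.0395  10.0824]
a=μᵀp=1.379899  b=𝟙ᵀp=8.943294  c=𝟙ᵀq=75.751333  D=ac−b²=24.546674
λ₁=(c·0.165−b)/D = (75.751333·0.165−8.943294)/24.546674 = 0.144854
λ₂=(a−b·0.165)/D = (1.379899−8.943294·0.165)/24.546674 = -0.003901
w* = 0.144854·p + -0.003901·q:
  w_0 = 0.144854·1.4046 + -0.003901·11.4834 = 0.1587  (Chevron)
  w_1 = 0.144854·2.1939 + -0.003901·10.1358 = 0.2783  (Pfizer)
  w_2 = 0.144854·3.8114 + -0.003901·23.0103 = 0.4624  (GE)
  w_3 = 0.144854·1.2510 + -0.003901·21.0395 = 0.0991  (Visa)
  w_4 = 0.144854·0.2823 + -0.003901·10.0824 = 0.0016  (Kellogg)
Σw_i=1.0000  μᵀw=0.1650
σ²=wᵀΣw=λ₁·μ_p+λ₂ = 0.144854·0.165 + -0.003901 = 0.020000 ≈ 0.0200


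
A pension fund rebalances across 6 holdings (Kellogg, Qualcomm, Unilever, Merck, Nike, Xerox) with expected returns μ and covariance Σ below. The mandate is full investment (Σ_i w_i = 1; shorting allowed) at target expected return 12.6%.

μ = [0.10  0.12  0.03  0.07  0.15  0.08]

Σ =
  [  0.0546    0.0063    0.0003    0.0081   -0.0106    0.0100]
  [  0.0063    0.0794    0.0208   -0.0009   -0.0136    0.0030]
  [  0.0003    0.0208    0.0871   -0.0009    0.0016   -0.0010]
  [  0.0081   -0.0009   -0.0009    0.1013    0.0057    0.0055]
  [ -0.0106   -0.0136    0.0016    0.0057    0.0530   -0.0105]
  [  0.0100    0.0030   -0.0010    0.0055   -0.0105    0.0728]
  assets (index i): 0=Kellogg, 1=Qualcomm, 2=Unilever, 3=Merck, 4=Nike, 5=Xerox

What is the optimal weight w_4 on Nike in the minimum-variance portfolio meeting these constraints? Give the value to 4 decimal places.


u=Σ⁻¹μ = [2.1044  2.0393  -0.2062  0.2438  4.0085  1.2827]
v=Σ⁻¹𝟙 = [18.6129  13.3528  7.9434  6.2241  27.9403  14.2980]
a=μᵀu=1.169925  b=𝟙ᵀu=9.472510  c=𝟙ᵀv=88.371628  D=ac−b²=13.659714
λ₁=(c·0.126−b)/D = (88.371628·0.126−9.472510)/13.659714 = 0.121695
λ₂=(a−b·0.126)/D = (1.169925−9.472510·0.126)/13.659714 = -0.001729
w* = 0.121695·u + -0.001729·v:
  w_0 = 0.121695·2.1044 + -0.001729·18.6129 = 0.2239  (Kellogg)
  w_1 = 0.121695·2.0393 + -0.001729·13.3528 = 0.2251  (Qualcomm)
  w_2 = 0.121695·-0.2062 + -0.001729·7.9434 = -0.0388  (Unilever)
  w_3 = 0.121695·0.2438 + -0.001729·6.2241 = 0.0189  (Merck)
  w_4 = 0.121695·4.0085 + -0.001729·27.9403 = 0.4395  (Nike)
  w_5 = 0.121695·1.2827 + -0.001729·14.2980 = 0.1314  (Xerox)
Σw_i=1.0000  μᵀw=0.1260
σ²=wᵀΣw=λ₁·μ_p+λ₂ = 0.121695·0.126 + -0.001729 = 0.013605 ≈ 0.0136

0.4395


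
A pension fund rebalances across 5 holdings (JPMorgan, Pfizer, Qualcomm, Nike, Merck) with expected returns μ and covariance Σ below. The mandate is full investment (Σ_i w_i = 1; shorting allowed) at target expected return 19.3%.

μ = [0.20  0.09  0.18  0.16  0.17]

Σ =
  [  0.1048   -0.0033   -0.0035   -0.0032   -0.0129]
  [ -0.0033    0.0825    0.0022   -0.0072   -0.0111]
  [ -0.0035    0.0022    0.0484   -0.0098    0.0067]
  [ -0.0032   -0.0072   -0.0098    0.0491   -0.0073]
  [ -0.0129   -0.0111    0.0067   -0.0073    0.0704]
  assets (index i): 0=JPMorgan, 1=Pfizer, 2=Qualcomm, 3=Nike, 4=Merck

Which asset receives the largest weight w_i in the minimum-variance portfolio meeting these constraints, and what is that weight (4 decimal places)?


Qualcomm (0.4060)

p=Σ⁻¹μ = [2.6824  1.9734  4.3942  5.0946  3.3275]
q=Σ⁻¹𝟙 = [14.4209  17.5937  24.5004  31.8378  20.5907]
a=μᵀp=2.885867  b=𝟙ᵀp=17.472151  c=𝟙ᵀq=108.943473  D=ac−b²=9.120272
λ₁=(c·0.193−b)/D = (108.943473·0.193−17.472151)/9.120272 = 0.389675
λ₂=(a−b·0.193)/D = (2.885867−17.472151·0.193)/9.120272 = -0.053316
w* = 0.389675·p + -0.053316·q:
  w_0 = 0.389675·2.6824 + -0.053316·14.4209 = 0.2764  (JPMorgan)
  w_1 = 0.389675·1.9734 + -0.053316·17.5937 = -0.1691  (Pfizer)
  w_2 = 0.389675·4.3942 + -0.053316·24.5004 = 0.4060  (Qualcomm)
  w_3 = 0.389675·5.0946 + -0.053316·31.8378 = 0.2878  (Nike)
  w_4 = 0.389675·3.3275 + -0.053316·20.5907 = 0.1988  (Merck)
Σw_i=1.0000  μᵀw=0.1930
σ²=wᵀΣw=λ₁·μ_p+λ₂ = 0.389675·0.193 + -0.053316 = 0.021891 ≈ 0.0219


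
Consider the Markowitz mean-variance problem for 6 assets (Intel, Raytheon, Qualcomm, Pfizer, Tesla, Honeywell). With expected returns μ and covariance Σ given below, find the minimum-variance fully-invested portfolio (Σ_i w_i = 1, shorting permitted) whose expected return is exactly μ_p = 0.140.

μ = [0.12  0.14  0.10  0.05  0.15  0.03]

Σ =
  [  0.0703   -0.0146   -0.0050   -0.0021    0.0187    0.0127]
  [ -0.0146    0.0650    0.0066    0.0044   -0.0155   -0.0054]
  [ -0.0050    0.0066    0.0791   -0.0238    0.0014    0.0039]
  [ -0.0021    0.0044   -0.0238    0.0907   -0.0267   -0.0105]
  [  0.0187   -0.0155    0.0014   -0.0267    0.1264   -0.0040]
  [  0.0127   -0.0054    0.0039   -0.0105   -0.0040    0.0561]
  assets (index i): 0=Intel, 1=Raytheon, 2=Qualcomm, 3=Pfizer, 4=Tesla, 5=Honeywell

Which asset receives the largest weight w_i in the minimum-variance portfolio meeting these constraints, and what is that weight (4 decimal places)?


u=Σ⁻¹μ = [1.9044  2.7536  1.5131  1.3849  1.5384  0.6324]
v=Σ⁻¹𝟙 = [12.9489  20.0469  16.8867  21.1002  13.3744  20.5525]
a=μᵀu=1.084324  b=𝟙ᵀu=9.726858  c=𝟙ᵀv=104.909655  D=ac−b²=19.144256
λ₁=(c·0.140−b)/D = (104.909655·0.140−9.726858)/19.144256 = 0.259111
λ₂=(a−b·0.140)/D = (1.084324−9.726858·0.140)/19.144256 = -0.014492
w* = 0.259111·u + -0.014492·v:
  w_0 = 0.259111·1.9044 + -0.014492·12.9489 = 0.3058  (Intel)
  w_1 = 0.259111·2.7536 + -0.014492·20.0469 = 0.4230  (Raytheon)
  w_2 = 0.259111·1.5131 + -0.014492·16.8867 = 0.1473  (Qualcomm)
  w_3 = 0.259111·1.3849 + -0.014492·21.1002 = 0.0531  (Pfizer)
  w_4 = 0.259111·1.5384 + -0.014492·13.3744 = 0.2048  (Tesla)
  w_5 = 0.259111·0.6324 + -0.014492·20.5525 = -0.1340  (Honeywell)
Σw_i=1.0000  μᵀw=0.1400
σ²=wᵀΣw=λ₁·μ_p+λ₂ = 0.259111·0.140 + -0.014492 = 0.021784 ≈ 0.0218

Raytheon (0.4230)


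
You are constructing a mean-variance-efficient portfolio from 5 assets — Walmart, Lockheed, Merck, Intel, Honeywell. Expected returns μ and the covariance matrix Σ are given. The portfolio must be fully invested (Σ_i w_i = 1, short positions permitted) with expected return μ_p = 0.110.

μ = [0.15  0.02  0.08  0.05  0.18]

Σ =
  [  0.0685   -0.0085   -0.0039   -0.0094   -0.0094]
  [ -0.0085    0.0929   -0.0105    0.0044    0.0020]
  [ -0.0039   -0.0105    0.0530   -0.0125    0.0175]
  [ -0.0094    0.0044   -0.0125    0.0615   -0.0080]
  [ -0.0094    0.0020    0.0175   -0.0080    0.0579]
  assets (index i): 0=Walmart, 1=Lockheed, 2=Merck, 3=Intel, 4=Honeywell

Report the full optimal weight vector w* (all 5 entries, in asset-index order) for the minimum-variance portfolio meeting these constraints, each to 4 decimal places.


p=Σ⁻¹μ = [3.0579  0.4542  1.1185  1.9329  3.5186]
q=Σ⁻¹𝟙 = [23.5871  14.0294  23.8921  25.9261  16.9768]
a=μᵀp=1.287243  b=𝟙ᵀp=10.082149  c=𝟙ᵀq=104.411453  D=ac−b²=32.753222
λ₁=(c·0.110−b)/D = (104.411453·0.110−10.082149)/32.753222 = 0.042839
λ₂=(a−b·0.110)/D = (1.287243−10.082149·0.110)/32.753222 = 0.005441
w* = 0.042839·p + 0.005441·q:
  w_0 = 0.042839·3.0579 + 0.005441·23.5871 = 0.2593  (Walmart)
  w_1 = 0.042839·0.4542 + 0.005441·14.0294 = 0.0958  (Lockheed)
  w_2 = 0.042839·1.1185 + 0.005441·23.8921 = 0.1779  (Merck)
  w_3 = 0.042839·1.9329 + 0.005441·25.9261 = 0.2239  (Intel)
  w_4 = 0.042839·3.5186 + 0.005441·16.9768 = 0.2431  (Honeywell)
Σw_i=1.0000  μᵀw=0.1100
σ²=wᵀΣw=λ₁·μ_p+λ₂ = 0.042839·0.110 + 0.005441 = 0.010153 ≈ 0.0102

0.2593  0.0958  0.1779  0.2239  0.2431


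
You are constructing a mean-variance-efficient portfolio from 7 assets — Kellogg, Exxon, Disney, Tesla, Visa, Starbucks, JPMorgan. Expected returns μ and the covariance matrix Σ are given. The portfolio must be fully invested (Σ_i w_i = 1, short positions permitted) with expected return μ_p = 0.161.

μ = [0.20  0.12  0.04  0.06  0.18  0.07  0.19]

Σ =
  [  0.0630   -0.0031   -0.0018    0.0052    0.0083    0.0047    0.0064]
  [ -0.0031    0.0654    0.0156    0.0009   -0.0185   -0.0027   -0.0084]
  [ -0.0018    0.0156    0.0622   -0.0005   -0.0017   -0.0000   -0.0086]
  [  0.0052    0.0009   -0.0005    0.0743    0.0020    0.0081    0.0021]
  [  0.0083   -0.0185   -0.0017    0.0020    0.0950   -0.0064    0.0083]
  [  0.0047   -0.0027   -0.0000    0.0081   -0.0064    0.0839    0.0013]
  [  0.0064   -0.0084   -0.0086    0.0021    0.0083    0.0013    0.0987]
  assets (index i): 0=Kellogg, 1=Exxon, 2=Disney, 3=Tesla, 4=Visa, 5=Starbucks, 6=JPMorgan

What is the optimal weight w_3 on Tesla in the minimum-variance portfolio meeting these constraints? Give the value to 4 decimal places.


0.0182

x=Σ⁻¹μ = [2.7645  2.7357  0.3478  0.3820  2.0837  0.8615  1.8142]
y=Σ⁻¹𝟙 = [12.6550  17.8959  13.8534  10.5439  12.7865  11.5793  10.5892]
a=μᵀx=1.698079  b=𝟙ᵀx=10.989333  c=𝟙ᵀy=89.903091  D=ac−b²=31.897088
λ₁=(c·0.161−b)/D = (89.903091·0.161−10.989333)/31.897088 = 0.109260
λ₂=(a−b·0.161)/D = (1.698079−10.989333·0.161)/31.897088 = -0.002232
w* = 0.109260·x + -0.002232·y:
  w_0 = 0.109260·2.7645 + -0.002232·12.6550 = 0.2738  (Kellogg)
  w_1 = 0.109260·2.7357 + -0.002232·17.8959 = 0.2589  (Exxon)
  w_2 = 0.109260·0.3478 + -0.002232·13.8534 = 0.0071  (Disney)
  w_3 = 0.109260·0.3820 + -0.002232·10.5439 = 0.0182  (Tesla)
  w_4 = 0.109260·2.0837 + -0.002232·12.7865 = 0.1991  (Visa)
  w_5 = 0.109260·0.8615 + -0.002232·11.5793 = 0.0683  (Starbucks)
  w_6 = 0.109260·1.8142 + -0.002232·10.5892 = 0.1746  (JPMorgan)
Σw_i=1.0000  μᵀw=0.1610
σ²=wᵀΣw=λ₁·μ_p+λ₂ = 0.109260·0.161 + -0.002232 = 0.015359 ≈ 0.0154


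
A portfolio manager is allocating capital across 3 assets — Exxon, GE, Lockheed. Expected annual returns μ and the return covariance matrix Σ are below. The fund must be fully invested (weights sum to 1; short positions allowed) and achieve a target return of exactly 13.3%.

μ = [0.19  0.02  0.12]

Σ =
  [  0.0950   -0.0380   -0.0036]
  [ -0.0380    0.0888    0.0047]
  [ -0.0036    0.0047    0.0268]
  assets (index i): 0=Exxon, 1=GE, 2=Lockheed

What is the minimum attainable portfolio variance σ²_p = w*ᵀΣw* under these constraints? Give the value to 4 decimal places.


x=Σ⁻¹μ = [2.6153  1.0990  4.6362]
y=Σ⁻¹𝟙 = [18.8775  17.3918  36.7992]
a=μᵀx=1.075226  b=𝟙ᵀx=8.350465  c=𝟙ᵀy=73.068466  D=ac−b²=8.834868
λ₁=(c·0.133−b)/D = (73.068466·0.133−8.350465)/8.834868 = 0.154800
λ₂=(a−b·0.133)/D = (1.075226−8.350465·0.133)/8.834868 = -0.004005
w* = 0.154800·x + -0.004005·y:
  w_0 = 0.154800·2.6153 + -0.004005·18.8775 = 0.3292  (Exxon)
  w_1 = 0.154800·1.0990 + -0.004005·17.3918 = 0.1005  (GE)
  w_2 = 0.154800·4.6362 + -0.004005·36.7992 = 0.5703  (Lockheed)
Σw_i=1.0000  μᵀw=0.1330
σ²=wᵀΣw=λ₁·μ_p+λ₂ = 0.154800·0.133 + -0.004005 = 0.016583 ≈ 0.0166

0.0166


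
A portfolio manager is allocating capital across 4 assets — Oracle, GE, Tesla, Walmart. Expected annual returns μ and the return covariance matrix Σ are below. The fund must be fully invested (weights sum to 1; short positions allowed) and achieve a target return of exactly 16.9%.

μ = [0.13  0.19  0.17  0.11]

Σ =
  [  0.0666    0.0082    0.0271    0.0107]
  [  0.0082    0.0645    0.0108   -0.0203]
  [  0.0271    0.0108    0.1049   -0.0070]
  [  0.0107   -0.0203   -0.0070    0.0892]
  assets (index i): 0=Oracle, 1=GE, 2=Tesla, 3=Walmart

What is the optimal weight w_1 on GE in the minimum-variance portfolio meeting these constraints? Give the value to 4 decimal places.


0.5734

p=Σ⁻¹μ = [0.7303  3.2726  1.2276  1.9867]
q=Σ⁻¹𝟙 = [7.6651  18.1114  6.6848  14.9376]
a=μᵀp=1.143959  b=𝟙ᵀp=7.217185  c=𝟙ᵀq=47.398943  D=ac−b²=2.134694
λ₁=(c·0.169−b)/D = (47.398943·0.169−7.217185)/2.134694 = 0.371592
λ₂=(a−b·0.169)/D = (1.143959−7.217185·0.169)/2.134694 = -0.035483
w* = 0.371592·p + -0.035483·q:
  w_0 = 0.371592·0.7303 + -0.035483·7.6651 = -0.0006  (Oracle)
  w_1 = 0.371592·3.2726 + -0.035483·18.1114 = 0.5734  (GE)
  w_2 = 0.371592·1.2276 + -0.035483·6.6848 = 0.2190  (Tesla)
  w_3 = 0.371592·1.9867 + -0.035483·14.9376 = 0.2082  (Walmart)
Σw_i=1.0000  μᵀw=0.1690
σ²=wᵀΣw=λ₁·μ_p+λ₂ = 0.371592·0.169 + -0.035483 = 0.027316 ≈ 0.0273


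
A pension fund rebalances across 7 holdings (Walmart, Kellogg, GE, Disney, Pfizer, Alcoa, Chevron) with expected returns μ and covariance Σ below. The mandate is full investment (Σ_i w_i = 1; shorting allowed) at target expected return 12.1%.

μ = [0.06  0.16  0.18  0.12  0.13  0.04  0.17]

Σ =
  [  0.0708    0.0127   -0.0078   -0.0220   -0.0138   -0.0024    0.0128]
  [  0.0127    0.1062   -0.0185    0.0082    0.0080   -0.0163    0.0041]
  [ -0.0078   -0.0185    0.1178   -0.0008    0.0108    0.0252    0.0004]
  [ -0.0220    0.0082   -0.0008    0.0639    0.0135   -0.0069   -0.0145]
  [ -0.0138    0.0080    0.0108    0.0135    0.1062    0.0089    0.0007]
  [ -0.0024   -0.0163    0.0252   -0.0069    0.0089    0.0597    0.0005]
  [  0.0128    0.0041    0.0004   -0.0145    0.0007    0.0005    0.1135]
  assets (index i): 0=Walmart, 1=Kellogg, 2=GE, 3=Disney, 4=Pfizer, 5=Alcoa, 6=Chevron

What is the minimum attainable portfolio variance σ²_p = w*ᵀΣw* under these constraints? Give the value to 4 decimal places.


u=Σ⁻¹μ = [1.4274  1.4031  1.6630  2.4707  0.7627  0.5671  1.5887]
v=Σ⁻¹𝟙 = [21.2821  8.2148  6.7260  24.8379  6.0775  18.8979  9.1424]
a=μᵀu=1.297885  b=𝟙ᵀu=9.882713  c=𝟙ᵀv=95.178488  D=ac−b²=25.862684
λ₁=(c·0.121−b)/D = (95.178488·0.121−9.882713)/25.862684 = 0.063175
λ₂=(a−b·0.121)/D = (1.297885−9.882713·0.121)/25.862684 = 0.003947
w* = 0.063175·u + 0.003947·v:
  w_0 = 0.063175·1.4274 + 0.003947·21.2821 = 0.1742  (Walmart)
  w_1 = 0.063175·1.4031 + 0.003947·8.2148 = 0.1211  (Kellogg)
  w_2 = 0.063175·1.6630 + 0.003947·6.7260 = 0.1316  (GE)
  w_3 = 0.063175·2.4707 + 0.003947·24.8379 = 0.2541  (Disney)
  w_4 = 0.063175·0.7627 + 0.003947·6.0775 = 0.0722  (Pfizer)
  w_5 = 0.063175·0.5671 + 0.003947·18.8979 = 0.1104  (Alcoa)
  w_6 = 0.063175·1.5887 + 0.003947·9.1424 = 0.1365  (Chevron)
Σw_i=1.0000  μᵀw=0.1210
σ²=wᵀΣw=λ₁·μ_p+λ₂ = 0.063175·0.121 + 0.003947 = 0.011591 ≈ 0.0116

0.0116


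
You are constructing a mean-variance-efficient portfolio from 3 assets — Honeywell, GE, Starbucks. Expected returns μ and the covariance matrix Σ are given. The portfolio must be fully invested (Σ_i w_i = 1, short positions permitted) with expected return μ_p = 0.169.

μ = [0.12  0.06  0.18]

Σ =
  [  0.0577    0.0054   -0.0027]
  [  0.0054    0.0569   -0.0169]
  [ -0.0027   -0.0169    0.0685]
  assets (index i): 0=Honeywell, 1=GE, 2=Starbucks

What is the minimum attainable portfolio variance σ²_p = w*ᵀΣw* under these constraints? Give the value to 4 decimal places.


p=Σ⁻¹μ = [2.0592  1.7952  3.1518]
q=Σ⁻¹𝟙 = [16.2238  22.1867  20.7118]
a=μᵀp=0.922139  b=𝟙ᵀp=7.006182  c=𝟙ᵀq=59.122280  D=ac−b²=5.432377
λ₁=(c·0.169−b)/D = (59.122280·0.169−7.006182)/5.432377 = 0.549572
λ₂=(a−b·0.169)/D = (0.922139−7.006182·0.169)/5.432377 = -0.048212
w* = 0.549572·p + -0.048212·q:
  w_0 = 0.549572·2.0592 + -0.048212·16.2238 = 0.3495  (Honeywell)
  w_1 = 0.549572·1.7952 + -0.048212·22.1867 = -0.0831  (GE)
  w_2 = 0.549572·3.1518 + -0.048212·20.7118 = 0.7336  (Starbucks)
Σw_i=1.0000  μᵀw=0.1690
σ²=wᵀΣw=λ₁·μ_p+λ₂ = 0.549572·0.169 + -0.048212 = 0.044666 ≈ 0.0447

0.0447


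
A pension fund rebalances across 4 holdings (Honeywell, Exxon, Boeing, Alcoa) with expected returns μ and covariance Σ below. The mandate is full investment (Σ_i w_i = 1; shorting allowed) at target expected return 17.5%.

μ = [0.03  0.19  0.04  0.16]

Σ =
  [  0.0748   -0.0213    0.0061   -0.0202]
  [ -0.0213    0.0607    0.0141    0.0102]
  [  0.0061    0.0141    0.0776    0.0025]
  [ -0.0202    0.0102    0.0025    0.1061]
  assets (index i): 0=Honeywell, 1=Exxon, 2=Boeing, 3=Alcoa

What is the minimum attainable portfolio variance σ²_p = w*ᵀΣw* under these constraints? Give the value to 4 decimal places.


g=Σ⁻¹μ = [1.8674  3.6073  -0.3359  1.5247]
h=Σ⁻¹𝟙 = [21.7227  20.5334  7.0802  11.4199]
a=μᵀg=0.971911  b=𝟙ᵀg=6.663430  c=𝟙ᵀh=60.756215  D=ac−b²=14.648324
λ₁=(c·0.175−b)/D = (60.756215·0.175−6.663430)/14.648324 = 0.270946
λ₂=(a−b·0.175)/D = (0.971911−6.663430·0.175)/14.648324 = -0.013257
w* = 0.270946·g + -0.013257·h:
  w_0 = 0.270946·1.8674 + -0.013257·21.7227 = 0.2180  (Honeywell)
  w_1 = 0.270946·3.6073 + -0.013257·20.5334 = 0.7052  (Exxon)
  w_2 = 0.270946·-0.3359 + -0.013257·7.0802 = -0.1849  (Boeing)
  w_3 = 0.270946·1.5247 + -0.013257·11.4199 = 0.2617  (Alcoa)
Σw_i=1.0000  μᵀw=0.1750
σ²=wᵀΣw=λ₁·μ_p+λ₂ = 0.270946·0.175 + -0.013257 = 0.034159 ≈ 0.0342

0.0342


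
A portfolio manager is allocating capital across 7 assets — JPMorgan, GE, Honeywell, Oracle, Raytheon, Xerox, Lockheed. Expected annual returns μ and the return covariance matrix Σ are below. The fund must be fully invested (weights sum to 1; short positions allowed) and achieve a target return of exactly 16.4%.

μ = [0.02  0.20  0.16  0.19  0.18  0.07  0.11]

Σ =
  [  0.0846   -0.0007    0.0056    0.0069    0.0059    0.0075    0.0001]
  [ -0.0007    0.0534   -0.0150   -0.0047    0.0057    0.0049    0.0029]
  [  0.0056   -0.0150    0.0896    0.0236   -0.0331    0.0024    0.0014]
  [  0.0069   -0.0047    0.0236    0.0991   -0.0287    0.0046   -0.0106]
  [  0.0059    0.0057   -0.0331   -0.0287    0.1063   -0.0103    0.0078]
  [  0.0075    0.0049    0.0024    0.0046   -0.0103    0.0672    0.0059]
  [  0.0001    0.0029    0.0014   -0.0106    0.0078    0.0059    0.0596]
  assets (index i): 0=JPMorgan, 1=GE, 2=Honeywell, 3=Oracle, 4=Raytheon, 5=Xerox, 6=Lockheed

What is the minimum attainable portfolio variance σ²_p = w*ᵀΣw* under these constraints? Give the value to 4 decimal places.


0.0107

u=Σ⁻¹μ = [-0.4113  4.3045  2.9634  2.4484  3.0380  0.8322  1.5227]
v=Σ⁻¹𝟙 = [7.6352  20.8746  16.4622  12.3447  16.4799  12.3548  14.1790]
a=μᵀu=2.564611  b=𝟙ᵀu=14.697982  c=𝟙ᵀv=100.330410  D=ac−b²=41.277776
λ₁=(c·0.164−b)/D = (100.330410·0.164−14.697982)/41.277776 = 0.042546
λ₂=(a−b·0.164)/D = (2.564611−14.697982·0.164)/41.277776 = 0.003734
w* = 0.042546·u + 0.003734·v:
  w_0 = 0.042546·-0.4113 + 0.003734·7.6352 = 0.0110  (JPMorgan)
  w_1 = 0.042546·4.3045 + 0.003734·20.8746 = 0.2611  (GE)
  w_2 = 0.042546·2.9634 + 0.003734·16.4622 = 0.1876  (Honeywell)
  w_3 = 0.042546·2.4484 + 0.003734·12.3447 = 0.1503  (Oracle)
  w_4 = 0.042546·3.0380 + 0.003734·16.4799 = 0.1908  (Raytheon)
  w_5 = 0.042546·0.8322 + 0.003734·12.3548 = 0.0815  (Xerox)
  w_6 = 0.042546·1.5227 + 0.003734·14.1790 = 0.1177  (Lockheed)
Σw_i=1.0000  μᵀw=0.1640
σ²=wᵀΣw=λ₁·μ_p+λ₂ = 0.042546·0.164 + 0.003734 = 0.010712 ≈ 0.0107


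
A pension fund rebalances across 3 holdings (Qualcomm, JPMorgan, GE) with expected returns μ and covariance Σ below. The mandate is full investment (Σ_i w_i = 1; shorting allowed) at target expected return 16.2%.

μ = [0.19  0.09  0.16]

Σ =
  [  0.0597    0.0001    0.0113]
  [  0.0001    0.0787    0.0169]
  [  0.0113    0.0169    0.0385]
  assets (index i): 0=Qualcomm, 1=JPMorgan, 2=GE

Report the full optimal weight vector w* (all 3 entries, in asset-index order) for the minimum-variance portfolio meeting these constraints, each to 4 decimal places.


0.3784  0.1336  0.4880

p=Σ⁻¹μ = [2.5759  0.4529  3.2010]
q=Σ⁻¹𝟙 = [13.2867  8.7767  18.2217]
a=μᵀp=1.042348  b=𝟙ᵀp=6.229846  c=𝟙ᵀq=40.285075  D=ac−b²=3.180093
λ₁=(c·0.162−b)/D = (40.285075·0.162−6.229846)/3.180093 = 0.093185
λ₂=(a−b·0.162)/D = (1.042348−6.229846·0.162)/3.180093 = 0.010413
w* = 0.093185·p + 0.010413·q:
  w_0 = 0.093185·2.5759 + 0.010413·13.2867 = 0.3784  (Qualcomm)
  w_1 = 0.093185·0.4529 + 0.010413·8.7767 = 0.1336  (JPMorgan)
  w_2 = 0.093185·3.2010 + 0.010413·18.2217 = 0.4880  (GE)
Σw_i=1.0000  μᵀw=0.1620
σ²=wᵀΣw=λ₁·μ_p+λ₂ = 0.093185·0.162 + 0.010413 = 0.025509 ≈ 0.0255


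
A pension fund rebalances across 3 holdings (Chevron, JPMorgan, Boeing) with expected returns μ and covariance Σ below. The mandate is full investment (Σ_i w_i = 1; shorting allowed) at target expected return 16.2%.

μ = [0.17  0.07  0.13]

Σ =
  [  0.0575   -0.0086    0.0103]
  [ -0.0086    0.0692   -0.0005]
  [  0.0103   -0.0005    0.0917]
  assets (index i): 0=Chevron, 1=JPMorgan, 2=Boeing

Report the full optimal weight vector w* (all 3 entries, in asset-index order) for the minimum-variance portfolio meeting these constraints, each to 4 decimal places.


x=Σ⁻¹μ = [2.9686  1.3884  1.0918]
y=Σ⁻¹𝟙 = [18.3009  16.7899  8.9411]
a=μᵀx=0.743782  b=𝟙ᵀx=5.448776  c=𝟙ᵀy=44.031789  D=ac−b²=3.060900
λ₁=(c·0.162−b)/D = (44.031789·0.162−5.448776)/3.060900 = 0.550287
λ₂=(a−b·0.162)/D = (0.743782−5.448776·0.162)/3.060900 = -0.045385
w* = 0.550287·x + -0.045385·y:
  w_0 = 0.550287·2.9686 + -0.045385·18.3009 = 0.8030  (Chevron)
  w_1 = 0.550287·1.3884 + -0.045385·16.7899 = 0.0020  (JPMorgan)
  w_2 = 0.550287·1.0918 + -0.045385·8.9411 = 0.1950  (Boeing)
Σw_i=1.0000  μᵀw=0.1620
σ²=wᵀΣw=λ₁·μ_p+λ₂ = 0.550287·0.162 + -0.045385 = 0.043761 ≈ 0.0438

0.8030  0.0020  0.1950


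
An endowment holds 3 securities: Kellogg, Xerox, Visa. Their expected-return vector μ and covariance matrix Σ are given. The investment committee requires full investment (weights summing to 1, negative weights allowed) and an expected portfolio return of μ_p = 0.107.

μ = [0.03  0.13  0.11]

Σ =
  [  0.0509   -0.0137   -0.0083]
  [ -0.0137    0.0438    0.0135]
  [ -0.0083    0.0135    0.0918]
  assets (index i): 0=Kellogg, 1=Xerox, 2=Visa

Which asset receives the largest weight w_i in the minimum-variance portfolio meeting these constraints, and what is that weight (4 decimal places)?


p=Σ⁻¹μ = [1.5921  3.1973  0.8720]
q=Σ⁻¹𝟙 = [28.9707  29.0443  9.2414]
a=μᵀp=0.559331  b=𝟙ᵀp=5.661433  c=𝟙ᵀq=67.256420  D=ac−b²=5.566782
λ₁=(c·0.107−b)/D = (67.256420·0.107−5.661433)/5.566782 = 0.275743
λ₂=(a−b·0.107)/D = (0.559331−5.661433·0.107)/5.566782 = -0.008343
w* = 0.275743·p + -0.008343·q:
  w_0 = 0.275743·1.5921 + -0.008343·28.9707 = 0.1973  (Kellogg)
  w_1 = 0.275743·3.1973 + -0.008343·29.0443 = 0.6393  (Xerox)
  w_2 = 0.275743·0.8720 + -0.008343·9.2414 = 0.1634  (Visa)
Σw_i=1.0000  μᵀw=0.1070
σ²=wᵀΣw=λ₁·μ_p+λ₂ = 0.275743·0.107 + -0.008343 = 0.021162 ≈ 0.0212

Xerox (0.6393)


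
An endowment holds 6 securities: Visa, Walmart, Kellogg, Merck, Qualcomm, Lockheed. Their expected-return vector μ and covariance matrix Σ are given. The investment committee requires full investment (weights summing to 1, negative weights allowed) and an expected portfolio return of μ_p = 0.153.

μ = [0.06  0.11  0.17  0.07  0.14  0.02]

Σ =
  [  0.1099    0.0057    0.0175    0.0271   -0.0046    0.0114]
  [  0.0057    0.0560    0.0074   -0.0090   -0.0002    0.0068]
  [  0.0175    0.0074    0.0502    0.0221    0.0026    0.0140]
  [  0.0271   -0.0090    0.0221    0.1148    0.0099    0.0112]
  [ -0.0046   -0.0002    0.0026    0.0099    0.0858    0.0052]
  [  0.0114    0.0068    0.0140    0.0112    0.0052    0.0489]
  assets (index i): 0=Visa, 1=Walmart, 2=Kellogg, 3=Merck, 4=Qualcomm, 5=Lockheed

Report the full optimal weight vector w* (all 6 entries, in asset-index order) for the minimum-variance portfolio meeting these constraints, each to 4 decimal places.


p=Σ⁻¹μ = [0.0945  1.6507  3.2767  0.0422  1.5946  -0.9599]
q=Σ⁻¹𝟙 = [4.6991  15.3955  9.9683  4.8110  10.3489  12.1572]
a=μᵀp=0.951294  b=𝟙ᵀp=5.698815  c=𝟙ᵀq=57.379975  D=ac−b²=22.108753
λ₁=(c·0.153−b)/D = (57.379975·0.153−5.698815)/22.108753 = 0.139326
λ₂=(a−b·0.153)/D = (0.951294−5.698815·0.153)/22.108753 = 0.003590
w* = 0.139326·p + 0.003590·q:
  w_0 = 0.139326·0.0945 + 0.003590·4.6991 = 0.0300  (Visa)
  w_1 = 0.139326·1.6507 + 0.003590·15.3955 = 0.2853  (Walmart)
  w_2 = 0.139326·3.2767 + 0.003590·9.9683 = 0.4923  (Kellogg)
  w_3 = 0.139326·0.0422 + 0.003590·4.8110 = 0.0232  (Merck)
  w_4 = 0.139326·1.5946 + 0.003590·10.3489 = 0.2593  (Qualcomm)
  w_5 = 0.139326·-0.9599 + 0.003590·12.1572 = -0.0901  (Lockheed)
Σw_i=1.0000  μᵀw=0.1530
σ²=wᵀΣw=λ₁·μ_p+λ₂ = 0.139326·0.153 + 0.003590 = 0.024907 ≈ 0.0249

0.0300  0.2853  0.4923  0.0232  0.2593  -0.0901


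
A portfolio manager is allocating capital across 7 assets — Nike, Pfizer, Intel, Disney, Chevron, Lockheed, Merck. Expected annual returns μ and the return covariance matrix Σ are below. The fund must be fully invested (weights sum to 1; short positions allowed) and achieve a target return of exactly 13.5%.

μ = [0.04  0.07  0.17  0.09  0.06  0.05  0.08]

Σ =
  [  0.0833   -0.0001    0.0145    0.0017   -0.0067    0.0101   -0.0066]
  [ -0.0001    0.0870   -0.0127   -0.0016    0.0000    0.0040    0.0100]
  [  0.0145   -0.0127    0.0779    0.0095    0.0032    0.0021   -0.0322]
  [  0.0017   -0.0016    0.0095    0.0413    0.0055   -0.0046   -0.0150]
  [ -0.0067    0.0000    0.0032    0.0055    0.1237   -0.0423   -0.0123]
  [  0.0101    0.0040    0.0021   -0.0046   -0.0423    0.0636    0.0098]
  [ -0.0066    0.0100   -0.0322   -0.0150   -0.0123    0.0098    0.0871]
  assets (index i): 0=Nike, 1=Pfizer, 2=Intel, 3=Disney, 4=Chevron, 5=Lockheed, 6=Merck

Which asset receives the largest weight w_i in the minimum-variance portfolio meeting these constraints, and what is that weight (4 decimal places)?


g=Σ⁻¹μ = [0.0528  0.9632  2.9325  2.3767  0.8873  1.0257  2.3152]
h=Σ⁻¹𝟙 = [8.7389  10.9689  17.2912  28.6027  16.8854  22.9838  22.0006]
a=μᵀg=1.071715  b=𝟙ᵀg=10.553499  c=𝟙ᵀh=127.471606  D=ac−b²=25.236882
λ₁=(c·0.135−b)/D = (127.471606·0.135−10.553499)/25.236882 = 0.263708
λ₂=(a−b·0.135)/D = (1.071715−10.553499·0.135)/25.236882 = -0.013988
w* = 0.263708·g + -0.013988·h:
  w_0 = 0.263708·0.0528 + -0.013988·8.7389 = -0.1083  (Nike)
  w_1 = 0.263708·0.9632 + -0.013988·10.9689 = 0.1006  (Pfizer)
  w_2 = 0.263708·2.9325 + -0.013988·17.2912 = 0.5315  (Intel)
  w_3 = 0.263708·2.3767 + -0.013988·28.6027 = 0.2267  (Disney)
  w_4 = 0.263708·0.8873 + -0.013988·16.8854 = -0.0022  (Chevron)
  w_5 = 0.263708·1.0257 + -0.013988·22.9838 = -0.0510  (Lockheed)
  w_6 = 0.263708·2.3152 + -0.013988·22.0006 = 0.3028  (Merck)
Σw_i=1.0000  μᵀw=0.1350
σ²=wᵀΣw=λ₁·μ_p+λ₂ = 0.263708·0.135 + -0.013988 = 0.021613 ≈ 0.0216

Intel (0.5315)


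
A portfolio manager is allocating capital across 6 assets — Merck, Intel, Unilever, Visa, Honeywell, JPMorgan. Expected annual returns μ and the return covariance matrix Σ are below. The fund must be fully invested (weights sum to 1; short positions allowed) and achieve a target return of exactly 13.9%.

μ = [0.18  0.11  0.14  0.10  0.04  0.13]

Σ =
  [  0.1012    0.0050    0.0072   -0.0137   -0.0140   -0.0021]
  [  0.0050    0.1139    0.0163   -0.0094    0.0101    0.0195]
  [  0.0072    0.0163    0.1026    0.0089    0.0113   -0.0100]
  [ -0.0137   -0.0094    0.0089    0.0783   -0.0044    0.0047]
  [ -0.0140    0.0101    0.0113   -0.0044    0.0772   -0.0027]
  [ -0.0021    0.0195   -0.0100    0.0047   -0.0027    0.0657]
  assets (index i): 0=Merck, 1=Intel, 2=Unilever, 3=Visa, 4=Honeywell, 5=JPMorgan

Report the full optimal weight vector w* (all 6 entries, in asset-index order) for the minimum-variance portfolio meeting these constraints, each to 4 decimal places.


x=Σ⁻¹μ = [2.0331  0.4177  1.1337  1.4790  0.8212  2.0202]
y=Σ⁻¹𝟙 = [13.6270  4.5847  6.5359  14.9282  15.2382  14.8486]
a=μᵀx=1.013993  b=𝟙ᵀx=7.904877  c=𝟙ᵀy=69.762680  D=ac−b²=8.251820
λ₁=(c·0.139−b)/D = (69.762680·0.139−7.904877)/8.251820 = 0.217181
λ₂=(a−b·0.139)/D = (1.013993−7.904877·0.139)/8.251820 = -0.010275
w* = 0.217181·x + -0.010275·y:
  w_0 = 0.217181·2.0331 + -0.010275·13.6270 = 0.3015  (Merck)
  w_1 = 0.217181·0.4177 + -0.010275·4.5847 = 0.0436  (Intel)
  w_2 = 0.217181·1.1337 + -0.010275·6.5359 = 0.1791  (Unilever)
  w_3 = 0.217181·1.4790 + -0.010275·14.9282 = 0.1678  (Visa)
  w_4 = 0.217181·0.8212 + -0.010275·15.2382 = 0.0218  (Honeywell)
  w_5 = 0.217181·2.0202 + -0.010275·14.8486 = 0.2862  (JPMorgan)
Σw_i=1.0000  μᵀw=0.1390
σ²=wᵀΣw=λ₁·μ_p+λ₂ = 0.217181·0.139 + -0.010275 = 0.019913 ≈ 0.0199

0.3015  0.0436  0.1791  0.1678  0.0218  0.2862


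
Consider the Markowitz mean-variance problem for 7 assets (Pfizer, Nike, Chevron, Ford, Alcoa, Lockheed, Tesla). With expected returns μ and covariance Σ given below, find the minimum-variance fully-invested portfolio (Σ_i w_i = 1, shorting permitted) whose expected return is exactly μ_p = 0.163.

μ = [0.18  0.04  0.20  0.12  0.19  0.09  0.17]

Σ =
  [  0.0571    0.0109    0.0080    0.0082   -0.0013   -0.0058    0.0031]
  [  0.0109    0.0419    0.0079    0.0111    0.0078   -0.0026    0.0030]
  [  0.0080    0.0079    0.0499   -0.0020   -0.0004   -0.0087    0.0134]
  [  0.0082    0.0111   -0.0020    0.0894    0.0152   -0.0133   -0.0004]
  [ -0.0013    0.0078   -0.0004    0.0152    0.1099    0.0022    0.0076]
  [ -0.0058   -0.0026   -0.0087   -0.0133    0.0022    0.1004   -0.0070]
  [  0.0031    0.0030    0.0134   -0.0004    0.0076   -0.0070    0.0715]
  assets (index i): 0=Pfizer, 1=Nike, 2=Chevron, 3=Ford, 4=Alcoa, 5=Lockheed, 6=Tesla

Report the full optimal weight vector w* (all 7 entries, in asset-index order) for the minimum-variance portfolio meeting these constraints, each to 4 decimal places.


u=Σ⁻¹μ = [2.7750  -1.0980  3.6435  1.2898  1.5304  1.5944  1.6212]
v=Σ⁻¹𝟙 = [12.1842  14.1089  15.9169  9.8474  5.9102  14.3305  10.7126]
a=μᵀu=2.048949  b=𝟙ᵀu=11.356414  c=𝟙ᵀv=83.010798  D=ac−b²=41.116768
λ₁=(c·0.163−b)/D = (83.010798·0.163−11.356414)/41.116768 = 0.052882
λ₂=(a−b·0.163)/D = (2.048949−11.356414·0.163)/41.116768 = 0.004812
w* = 0.052882·u + 0.004812·v:
  w_0 = 0.052882·2.7750 + 0.004812·12.1842 = 0.2054  (Pfizer)
  w_1 = 0.052882·-1.0980 + 0.004812·14.1089 = 0.0098  (Nike)
  w_2 = 0.052882·3.6435 + 0.004812·15.9169 = 0.2693  (Chevron)
  w_3 = 0.052882·1.2898 + 0.004812·9.8474 = 0.1156  (Ford)
  w_4 = 0.052882·1.5304 + 0.004812·5.9102 = 0.1094  (Alcoa)
  w_5 = 0.052882·1.5944 + 0.004812·14.3305 = 0.1533  (Lockheed)
  w_6 = 0.052882·1.6212 + 0.004812·10.7126 = 0.1373  (Tesla)
Σw_i=1.0000  μᵀw=0.1630
σ²=wᵀΣw=λ₁·μ_p+λ₂ = 0.052882·0.163 + 0.004812 = 0.013432 ≈ 0.0134

0.2054  0.0098  0.2693  0.1156  0.1094  0.1533  0.1373


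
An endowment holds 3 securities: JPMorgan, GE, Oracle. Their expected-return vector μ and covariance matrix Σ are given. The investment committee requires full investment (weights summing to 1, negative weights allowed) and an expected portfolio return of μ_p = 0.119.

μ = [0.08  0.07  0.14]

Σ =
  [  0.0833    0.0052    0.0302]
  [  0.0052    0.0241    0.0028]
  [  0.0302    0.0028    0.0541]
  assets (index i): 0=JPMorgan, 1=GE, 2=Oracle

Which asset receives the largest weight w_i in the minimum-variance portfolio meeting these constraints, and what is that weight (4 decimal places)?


u=Σ⁻¹μ = [-0.1165  2.6374  2.5164]
v=Σ⁻¹𝟙 = [4.5198  38.8980  13.9480]
a=μᵀu=0.527582  b=𝟙ᵀu=5.037168  c=𝟙ᵀv=57.365851  D=ac−b²=4.892102
λ₁=(c·0.119−b)/D = (57.365851·0.119−5.037168)/4.892102 = 0.365767
λ₂=(a−b·0.119)/D = (0.527582−5.037168·0.119)/4.892102 = -0.014685
w* = 0.365767·u + -0.014685·v:
  w_0 = 0.365767·-0.1165 + -0.014685·4.5198 = -0.1090  (JPMorgan)
  w_1 = 0.365767·2.6374 + -0.014685·38.8980 = 0.3934  (GE)
  w_2 = 0.365767·2.5164 + -0.014685·13.9480 = 0.7156  (Oracle)
Σw_i=1.0000  μᵀw=0.1190
σ²=wᵀΣw=λ₁·μ_p+λ₂ = 0.365767·0.119 + -0.014685 = 0.028841 ≈ 0.0288

Oracle (0.7156)
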